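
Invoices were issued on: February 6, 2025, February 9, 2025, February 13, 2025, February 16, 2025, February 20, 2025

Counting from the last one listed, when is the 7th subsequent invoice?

March 16, 2025

Every event lands on a Thursday or Sunday (gaps cycle 3, 4, 3, 4).
So the schedule is: every Thursday and Sunday.
Next Sunday: February 23, 2025.
The following Thursday is February 27, 2025.
The following Sunday is March 2, 2025.
The following Thursday is March 6, 2025.
The following Sunday is March 9, 2025.
The following Thursday is March 13, 2025.
The following Sunday is March 16, 2025.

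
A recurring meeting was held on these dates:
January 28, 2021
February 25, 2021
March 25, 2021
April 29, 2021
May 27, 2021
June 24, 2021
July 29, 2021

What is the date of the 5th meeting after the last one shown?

All Thursdays; the gaps (28, 28, 35, 28, 28, 35) vary with month length.
This is the last Thursday of each month.
Last Thursday of August 2021: August 26, 2021.
Last Thursday of September 2021: September 30, 2021.
October 2021 ends with Thursday October 28, 2021.
Last Thursday of November 2021: November 25, 2021.
December 2021 ends with Thursday December 30, 2021.

December 30, 2021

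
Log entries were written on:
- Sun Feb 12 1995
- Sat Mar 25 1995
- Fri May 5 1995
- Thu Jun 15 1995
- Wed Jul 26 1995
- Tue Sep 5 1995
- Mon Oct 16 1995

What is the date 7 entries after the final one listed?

Mon Jul 29 1996

Every event comes 41 days after the last (41, 41, 41, 41, 41, 41).
Mon Oct 16 1995 + 41 days = Sun Nov 26 1995.
Sun Nov 26 1995 + 41 days = Sat Jan 6 1996.
Sat Jan 6 1996 + 41 days = Fri Feb 16 1996.
Fri Feb 16 1996 + 41 days = Thu Mar 28 1996.
Thu Mar 28 1996 + 41 days = Wed May 8 1996.
Wed May 8 1996 + 41 days = Tue Jun 18 1996.
Tue Jun 18 1996 + 41 days = Mon Jul 29 1996.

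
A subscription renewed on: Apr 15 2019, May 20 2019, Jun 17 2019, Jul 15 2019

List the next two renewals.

Aug 19 2019, Sep 16 2019

All dates are Mondays, 35, 28, 28 days apart.
Specifically, the 3rd Monday of each month.
August 2019 — 3rd Monday is Aug 19 2019.
3rd Monday of September 2019: Sep 16 2019.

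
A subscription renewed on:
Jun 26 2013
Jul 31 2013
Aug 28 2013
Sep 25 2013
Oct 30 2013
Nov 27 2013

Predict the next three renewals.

Dec 25 2013, Jan 29 2014, Feb 26 2014

All Wednesdays; the gaps (35, 28, 28, 35, 28) vary with month length.
This is the last Wednesday of each month.
Last Wednesday of December 2013: Dec 25 2013.
January 2014 ends with Wednesday Jan 29 2014.
February 2014 ends with Wednesday Feb 26 2014.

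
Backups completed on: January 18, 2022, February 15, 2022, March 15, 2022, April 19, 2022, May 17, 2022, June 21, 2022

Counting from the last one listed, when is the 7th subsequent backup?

Gaps: 28, 28, 35, 28, 35 days — a mix of 28 and 35. Every date is a Tuesday.
Each is the 3rd Tuesday of its month.
3rd Tuesday of July 2022: July 19, 2022.
3rd Tuesday of August 2022: August 16, 2022.
September 2022 — 3rd Tuesday is September 20, 2022.
October 2022 — 3rd Tuesday is October 18, 2022.
3rd Tuesday of November 2022: November 15, 2022.
December 2022 — 3rd Tuesday is December 20, 2022.
3rd Tuesday of January 2023: January 17, 2023.

January 17, 2023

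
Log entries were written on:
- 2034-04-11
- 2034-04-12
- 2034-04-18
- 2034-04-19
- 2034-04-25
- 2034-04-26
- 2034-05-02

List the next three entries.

The gap pattern 1, 6, 1, 6, 1, 6 repeats every 2 events.
These are the Tuesdays and Wednesdays of each week.
Next Wednesday: 2034-05-03.
Next Tuesday: 2034-05-09.
Next Wednesday: 2034-05-10.

2034-05-03, 2034-05-09, 2034-05-10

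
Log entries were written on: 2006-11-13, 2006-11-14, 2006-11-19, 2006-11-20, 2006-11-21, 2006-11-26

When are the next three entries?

2006-11-27, 2006-11-28, 2006-12-03

Gaps: 1, 5, 1, 1, 5 days — not constant, but cyclic with period 3.
The events fall on every Monday, Tuesday and Sunday.
The following Monday is 2006-11-27.
Next Tuesday: 2006-11-28.
Next Sunday: 2006-12-03.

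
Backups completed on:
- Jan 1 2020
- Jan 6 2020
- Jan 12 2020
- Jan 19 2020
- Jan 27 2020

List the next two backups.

Intervals are 5, 6, 7, 8 days — an arithmetic progression with common difference 1.
Next gap: 9 days. Jan 27 2020 + 9 days = Feb 5 2020.
Next gap: 10 days. Feb 5 2020 + 10 days = Feb 15 2020.

Feb 5 2020, Feb 15 2020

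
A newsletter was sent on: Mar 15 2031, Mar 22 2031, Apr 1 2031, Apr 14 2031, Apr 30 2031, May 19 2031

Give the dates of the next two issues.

Jun 10 2031, Jul 5 2031

Gaps: 7, 10, 13, 16, 19 days — each gap is 3 larger than the previous one.
Next gap: 22 days. May 19 2031 + 22 days = Jun 10 2031.
Next gap: 25 days. Jun 10 2031 + 25 days = Jul 5 2031.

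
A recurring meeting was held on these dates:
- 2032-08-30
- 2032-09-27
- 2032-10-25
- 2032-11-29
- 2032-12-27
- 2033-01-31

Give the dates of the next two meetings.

2033-02-28, 2033-03-28

All Mondays; the gaps (28, 28, 35, 28, 35) vary with month length.
This is the last Monday of each month.
Last Monday of February 2033: 2033-02-28.
Last Monday of March 2033: 2033-03-28.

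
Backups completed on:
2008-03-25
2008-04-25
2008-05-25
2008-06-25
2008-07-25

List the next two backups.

Gaps: 31, 30, 31, 30 days — not constant. Every event is on the 25th of the month.
Pattern: the 25th of each month.
Next: August 2008 → 2008-08-25.
September 2008: 2008-09-25.

2008-08-25, 2008-09-25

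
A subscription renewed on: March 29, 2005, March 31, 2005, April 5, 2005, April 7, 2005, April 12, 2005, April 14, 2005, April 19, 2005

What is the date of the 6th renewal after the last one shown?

May 10, 2005

Gaps: 2, 5, 2, 5, 2, 5 days — not constant, but cyclic with period 2.
The events fall on every Tuesday and Thursday.
Next Thursday: April 21, 2005.
The following Tuesday is April 26, 2005.
The following Thursday is April 28, 2005.
The following Tuesday is May 3, 2005.
Next Thursday: May 5, 2005.
The following Tuesday is May 10, 2005.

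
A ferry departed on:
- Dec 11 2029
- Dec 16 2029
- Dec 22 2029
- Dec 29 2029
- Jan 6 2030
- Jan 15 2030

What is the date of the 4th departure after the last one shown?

The spacing grows by 1 each time: 5, 6, 7, 8, 9 days.
Next gap: 10 days. Jan 15 2030 + 10 days = Jan 25 2030.
Next gap: 11 days. Jan 25 2030 + 11 days = Feb 5 2030.
Next gap: 12 days. Feb 5 2030 + 12 days = Feb 17 2030.
Next gap: 13 days. Feb 17 2030 + 13 days = Mar 2 2030.

Mar 2 2030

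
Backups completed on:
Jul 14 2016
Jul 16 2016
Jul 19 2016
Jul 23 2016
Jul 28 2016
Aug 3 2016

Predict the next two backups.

Gaps: 2, 3, 4, 5, 6 days — each gap is 1 larger than the previous one.
Next gap: 7 days. Aug 3 2016 + 7 days = Aug 10 2016.
Next gap: 8 days. Aug 10 2016 + 8 days = Aug 18 2016.

Aug 10 2016, Aug 18 2016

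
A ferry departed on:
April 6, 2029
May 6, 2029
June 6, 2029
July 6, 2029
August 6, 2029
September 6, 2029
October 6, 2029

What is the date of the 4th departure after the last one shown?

Gaps: 30, 31, 30, 31, 31, 30 days — not constant. Every event is on the 6th of the month.
Pattern: the 6th of each month.
Next: November 2029 → November 6, 2029.
Next: December 2029 → December 6, 2029.
Next: January 2030 → January 6, 2030.
Next: February 2030 → February 6, 2030.

February 6, 2030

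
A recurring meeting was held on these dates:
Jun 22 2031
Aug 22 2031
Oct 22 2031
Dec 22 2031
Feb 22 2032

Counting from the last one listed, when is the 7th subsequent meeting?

Apr 22 2033

Each date is the 22nd; the gaps (61, 61, 61, 62) track the month lengths.
The rule is the 22nd of every 2 months.
Next: April 2032 → Apr 22 2032.
Next: June 2032 → Jun 22 2032.
August 2032: Aug 22 2032.
October 2032: Oct 22 2032.
Next: December 2032 → Dec 22 2032.
Next: February 2033 → Feb 22 2033.
April 2033: Apr 22 2033.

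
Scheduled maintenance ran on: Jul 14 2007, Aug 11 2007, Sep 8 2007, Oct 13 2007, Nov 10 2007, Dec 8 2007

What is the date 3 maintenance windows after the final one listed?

Mar 8 2008

These are Saturdays at 28- or 35-day spacing (28, 28, 35, 28, 28).
The pattern: 2nd Saturday of the month.
2nd Saturday of January 2008: Jan 12 2008.
2nd Saturday of February 2008: Feb 9 2008.
2nd Saturday of March 2008: Mar 8 2008.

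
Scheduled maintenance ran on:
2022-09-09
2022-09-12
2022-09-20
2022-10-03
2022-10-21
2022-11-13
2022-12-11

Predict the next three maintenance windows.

Intervals are 3, 8, 13, 18, 23, 28 days — an arithmetic progression with common difference 5.
Next gap: 33 days. 2022-12-11 + 33 days = 2023-01-13.
Next gap: 38 days. 2023-01-13 + 38 days = 2023-02-20.
Next gap: 43 days. 2023-02-20 + 43 days = 2023-04-04.

2023-01-13, 2023-02-20, 2023-04-04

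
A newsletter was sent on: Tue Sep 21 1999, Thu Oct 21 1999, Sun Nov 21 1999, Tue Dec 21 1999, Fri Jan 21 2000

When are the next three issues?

Mon Feb 21 2000, Tue Mar 21 2000, Fri Apr 21 2000

Gaps: 30, 31, 30, 31 days — not constant. Every event is on the 21st of the month.
Pattern: the 21st of each month.
Next: February 2000 → Mon Feb 21 2000.
March 2000: Tue Mar 21 2000.
Next: April 2000 → Fri Apr 21 2000.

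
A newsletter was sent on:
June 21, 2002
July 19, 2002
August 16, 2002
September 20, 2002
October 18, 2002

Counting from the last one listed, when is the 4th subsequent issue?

February 21, 2003

These are Fridays at 28- or 35-day spacing (28, 28, 35, 28).
The pattern: 3rd Friday of the month.
3rd Friday of November 2002: November 15, 2002.
December 2002 — 3rd Friday is December 20, 2002.
3rd Friday of January 2003: January 17, 2003.
February 2003 — 3rd Friday is February 21, 2003.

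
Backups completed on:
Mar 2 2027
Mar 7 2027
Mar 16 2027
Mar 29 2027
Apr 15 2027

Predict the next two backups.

Intervals are 5, 9, 13, 17 days — an arithmetic progression with common difference 4.
Next gap: 21 days. Apr 15 2027 + 21 days = May 6 2027.
Next gap: 25 days. May 6 2027 + 25 days = May 31 2027.

May 6 2027, May 31 2027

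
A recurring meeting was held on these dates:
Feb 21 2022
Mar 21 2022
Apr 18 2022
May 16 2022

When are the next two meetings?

Jun 13 2022, Jul 11 2022

The spacing is 28, 28, 28 days — always 28 days.
May 16 2022 + 28 days = Jun 13 2022.
Jun 13 2022 + 28 days = Jul 11 2022.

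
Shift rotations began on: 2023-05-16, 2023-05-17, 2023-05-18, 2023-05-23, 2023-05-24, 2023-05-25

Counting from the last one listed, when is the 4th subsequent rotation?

2023-06-06

Every event lands on a Tuesday or Wednesday or Thursday (gaps cycle 1, 1, 5, 1, 1).
So the schedule is: every Tuesday, Wednesday and Thursday.
Next Tuesday: 2023-05-30.
Next Wednesday: 2023-05-31.
Next Thursday: 2023-06-01.
The following Tuesday is 2023-06-06.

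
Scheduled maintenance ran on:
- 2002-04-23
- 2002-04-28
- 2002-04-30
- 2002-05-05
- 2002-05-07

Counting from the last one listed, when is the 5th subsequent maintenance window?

The gap pattern 5, 2, 5, 2 repeats every 2 events.
These are the Tuesdays and Sundays of each week.
Next Sunday: 2002-05-12.
Next Tuesday: 2002-05-14.
Next Sunday: 2002-05-19.
The following Tuesday is 2002-05-21.
The following Sunday is 2002-05-26.

2002-05-26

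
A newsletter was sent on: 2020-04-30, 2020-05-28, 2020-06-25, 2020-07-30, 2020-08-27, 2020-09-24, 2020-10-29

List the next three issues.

2020-11-26, 2020-12-31, 2021-01-28

Every date is a Thursday; gaps 28, 28, 35, 28, 28, 35 days.
Each is the last Thursday of its month (at least one falls on the 29th or later, ruling out '4th Thursday').
November 2020 ends with Thursday 2020-11-26.
December 2020 ends with Thursday 2020-12-31.
Last Thursday of January 2021: 2021-01-28.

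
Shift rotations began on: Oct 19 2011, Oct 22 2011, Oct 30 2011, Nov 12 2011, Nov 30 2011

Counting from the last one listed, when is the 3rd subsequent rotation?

Feb 22 2012

The spacing grows by 5 each time: 3, 8, 13, 18 days.
Next gap: 23 days. Nov 30 2011 + 23 days = Dec 23 2011.
Next gap: 28 days. Dec 23 2011 + 28 days = Jan 20 2012.
Next gap: 33 days. Jan 20 2012 + 33 days = Feb 22 2012.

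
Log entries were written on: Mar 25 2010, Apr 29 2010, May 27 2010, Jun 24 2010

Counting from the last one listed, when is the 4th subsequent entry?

Oct 28 2010

All Thursdays; the gaps (35, 28, 28) vary with month length.
This is the last Thursday of each month.
Last Thursday of July 2010: Jul 29 2010.
Last Thursday of August 2010: Aug 26 2010.
September 2010 ends with Thursday Sep 30 2010.
October 2010 ends with Thursday Oct 28 2010.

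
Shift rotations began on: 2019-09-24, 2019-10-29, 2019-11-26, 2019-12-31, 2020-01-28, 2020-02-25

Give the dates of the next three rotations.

These are Tuesdays with 35, 28, 35, 28, 28-day gaps.
Each is the final Tuesday of its month — 2019-10-29 is past the 28th, so '4th Tuesday' doesn't fit.
March 2020 ends with Tuesday 2020-03-31.
April 2020 ends with Tuesday 2020-04-28.
Last Tuesday of May 2020: 2020-05-26.

2020-03-31, 2020-04-28, 2020-05-26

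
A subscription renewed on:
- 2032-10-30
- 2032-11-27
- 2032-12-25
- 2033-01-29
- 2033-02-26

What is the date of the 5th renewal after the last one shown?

Every date is a Saturday; gaps 28, 28, 35, 28 days.
Each is the last Saturday of its month (at least one falls on the 29th or later, ruling out '4th Saturday').
Last Saturday of March 2033: 2033-03-26.
April 2033 ends with Saturday 2033-04-30.
May 2033 ends with Saturday 2033-05-28.
June 2033 ends with Saturday 2033-06-25.
Last Saturday of July 2033: 2033-07-30.

2033-07-30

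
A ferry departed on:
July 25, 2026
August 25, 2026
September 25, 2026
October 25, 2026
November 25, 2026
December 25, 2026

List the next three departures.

The day-of-month is always 25 (31, 31, 30, 31, 30 days between events).
So this recurs on the 25th of each month.
January 2027: January 25, 2027.
February 2027: February 25, 2027.
March 2027: March 25, 2027.

January 25, 2027; February 25, 2027; March 25, 2027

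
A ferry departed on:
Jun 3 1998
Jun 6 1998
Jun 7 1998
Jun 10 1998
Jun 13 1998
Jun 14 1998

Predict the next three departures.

Jun 17 1998, Jun 20 1998, Jun 21 1998

The gap pattern 3, 1, 3, 3, 1 repeats every 3 events.
These are the Wednesdays, Saturdays and Sundays of each week.
The following Wednesday is Jun 17 1998.
The following Saturday is Jun 20 1998.
The following Sunday is Jun 21 1998.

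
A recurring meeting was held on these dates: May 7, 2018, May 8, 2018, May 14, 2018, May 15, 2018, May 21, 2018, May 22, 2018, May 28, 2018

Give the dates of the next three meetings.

May 29, 2018; June 4, 2018; June 5, 2018

Gaps: 1, 6, 1, 6, 1, 6 days — not constant, but cyclic with period 2.
The events fall on every Monday and Tuesday.
The following Tuesday is May 29, 2018.
The following Monday is June 4, 2018.
Next Tuesday: June 5, 2018.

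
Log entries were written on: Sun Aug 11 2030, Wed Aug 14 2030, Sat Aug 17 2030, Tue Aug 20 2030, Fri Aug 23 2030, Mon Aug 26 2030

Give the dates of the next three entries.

Every event comes 3 days after the last (3, 3, 3, 3, 3).
Mon Aug 26 2030 + 3 days = Thu Aug 29 2030.
Thu Aug 29 2030 + 3 days = Sun Sep 1 2030.
Sun Sep 1 2030 + 3 days = Wed Sep 4 2030.

Thu Aug 29 2030, Sun Sep 1 2030, Wed Sep 4 2030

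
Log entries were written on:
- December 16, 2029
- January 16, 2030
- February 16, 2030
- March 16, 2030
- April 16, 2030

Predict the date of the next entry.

May 16, 2030

The day-of-month is always 16 (31, 31, 28, 31 days between events).
So this recurs on the 16th of each month.
Next: May 2030 → May 16, 2030.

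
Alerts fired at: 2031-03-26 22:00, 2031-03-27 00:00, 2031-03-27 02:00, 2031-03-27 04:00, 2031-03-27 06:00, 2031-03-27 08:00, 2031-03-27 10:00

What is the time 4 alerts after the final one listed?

2031-03-27 18:00

Spacing: 2, 2, 2, 2, 2, 2 h — constant 2 h.
2031-03-27 10:00 + 2 h = 2031-03-27 12:00.
2031-03-27 12:00 + 2 h = 2031-03-27 14:00.
2031-03-27 14:00 + 2 h = 2031-03-27 16:00.
2031-03-27 16:00 + 2 h = 2031-03-27 18:00.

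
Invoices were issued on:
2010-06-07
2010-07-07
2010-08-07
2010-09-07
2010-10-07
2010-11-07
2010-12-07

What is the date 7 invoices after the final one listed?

2011-07-07

Gaps: 30, 31, 31, 30, 31, 30 days — not constant. Every event is on the 7th of the month.
Pattern: the 7th of each month.
January 2011: 2011-01-07.
Next: February 2011 → 2011-02-07.
Next: March 2011 → 2011-03-07.
April 2011: 2011-04-07.
Next: May 2011 → 2011-05-07.
June 2011: 2011-06-07.
July 2011: 2011-07-07.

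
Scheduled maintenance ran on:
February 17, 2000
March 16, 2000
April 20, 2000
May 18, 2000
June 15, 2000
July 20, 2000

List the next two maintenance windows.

Gaps: 28, 35, 28, 28, 35 days — a mix of 28 and 35. Every date is a Thursday.
Each is the 3rd Thursday of its month.
August 2000 — 3rd Thursday is August 17, 2000.
3rd Thursday of September 2000: September 21, 2000.

August 17, 2000; September 21, 2000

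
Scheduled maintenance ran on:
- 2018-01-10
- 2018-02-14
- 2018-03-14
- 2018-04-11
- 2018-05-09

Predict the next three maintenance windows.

These are Wednesdays at 28- or 35-day spacing (35, 28, 28, 28).
The pattern: 2nd Wednesday of the month.
June 2018 — 2nd Wednesday is 2018-06-13.
July 2018 — 2nd Wednesday is 2018-07-11.
2nd Wednesday of August 2018: 2018-08-08.

2018-06-13, 2018-07-11, 2018-08-08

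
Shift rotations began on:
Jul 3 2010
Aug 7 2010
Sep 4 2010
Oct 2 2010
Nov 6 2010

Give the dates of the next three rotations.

Gaps: 35, 28, 28, 35 days — a mix of 28 and 35. Every date is a Saturday.
Each is the 1st Saturday of its month.
1st Saturday of December 2010: Dec 4 2010.
January 2011 — 1st Saturday is Jan 1 2011.
February 2011 — 1st Saturday is Feb 5 2011.

Dec 4 2010, Jan 1 2011, Feb 5 2011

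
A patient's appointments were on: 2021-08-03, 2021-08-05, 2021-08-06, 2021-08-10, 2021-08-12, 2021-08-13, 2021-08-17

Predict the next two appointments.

Every event lands on a Tuesday or Thursday or Friday (gaps cycle 2, 1, 4, 2, 1, 4).
So the schedule is: every Tuesday, Thursday and Friday.
Next Thursday: 2021-08-19.
The following Friday is 2021-08-20.

2021-08-19, 2021-08-20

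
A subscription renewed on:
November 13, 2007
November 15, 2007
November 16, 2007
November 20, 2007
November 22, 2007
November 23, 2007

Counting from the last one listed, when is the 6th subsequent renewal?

December 7, 2007

Gaps: 2, 1, 4, 2, 1 days — not constant, but cyclic with period 3.
The events fall on every Tuesday, Thursday and Friday.
Next Tuesday: November 27, 2007.
Next Thursday: November 29, 2007.
The following Friday is November 30, 2007.
Next Tuesday: December 4, 2007.
Next Thursday: December 6, 2007.
The following Friday is December 7, 2007.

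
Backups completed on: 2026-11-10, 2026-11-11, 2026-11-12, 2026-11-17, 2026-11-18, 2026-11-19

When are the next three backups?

2026-11-24, 2026-11-25, 2026-11-26

Every event lands on a Tuesday or Wednesday or Thursday (gaps cycle 1, 1, 5, 1, 1).
So the schedule is: every Tuesday, Wednesday and Thursday.
The following Tuesday is 2026-11-24.
Next Wednesday: 2026-11-25.
The following Thursday is 2026-11-26.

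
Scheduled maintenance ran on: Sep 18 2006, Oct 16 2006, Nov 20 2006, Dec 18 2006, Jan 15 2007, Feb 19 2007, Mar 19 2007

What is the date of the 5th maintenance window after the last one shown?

Gaps: 28, 35, 28, 28, 35, 28 days — a mix of 28 and 35. Every date is a Monday.
Each is the 3rd Monday of its month.
3rd Monday of April 2007: Apr 16 2007.
May 2007 — 3rd Monday is May 21 2007.
June 2007 — 3rd Monday is Jun 18 2007.
July 2007 — 3rd Monday is Jul 16 2007.
3rd Monday of August 2007: Aug 20 2007.

Aug 20 2007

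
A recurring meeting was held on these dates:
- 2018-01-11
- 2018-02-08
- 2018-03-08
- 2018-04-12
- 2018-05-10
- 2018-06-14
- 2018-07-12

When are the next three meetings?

These are Thursdays at 28- or 35-day spacing (28, 28, 35, 28, 35, 28).
The pattern: 2nd Thursday of the month.
2nd Thursday of August 2018: 2018-08-09.
September 2018 — 2nd Thursday is 2018-09-13.
2nd Thursday of October 2018: 2018-10-11.

2018-08-09, 2018-09-13, 2018-10-11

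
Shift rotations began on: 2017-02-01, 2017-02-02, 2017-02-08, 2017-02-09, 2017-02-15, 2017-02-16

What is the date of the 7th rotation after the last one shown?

Every event lands on a Wednesday or Thursday (gaps cycle 1, 6, 1, 6, 1).
So the schedule is: every Wednesday and Thursday.
Next Wednesday: 2017-02-22.
The following Thursday is 2017-02-23.
The following Wednesday is 2017-03-01.
The following Thursday is 2017-03-02.
The following Wednesday is 2017-03-08.
The following Thursday is 2017-03-09.
Next Wednesday: 2017-03-15.

2017-03-15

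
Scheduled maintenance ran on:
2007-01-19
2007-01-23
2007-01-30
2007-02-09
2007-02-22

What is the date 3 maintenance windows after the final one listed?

2007-04-20

The spacing grows by 3 each time: 4, 7, 10, 13 days.
Next gap: 16 days. 2007-02-22 + 16 days = 2007-03-10.
Next gap: 19 days. 2007-03-10 + 19 days = 2007-03-29.
Next gap: 22 days. 2007-03-29 + 22 days = 2007-04-20.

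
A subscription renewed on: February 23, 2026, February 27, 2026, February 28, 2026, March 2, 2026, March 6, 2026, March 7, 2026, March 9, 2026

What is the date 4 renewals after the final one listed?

March 20, 2026

The gap pattern 4, 1, 2, 4, 1, 2 repeats every 3 events.
These are the Mondays, Fridays and Saturdays of each week.
The following Friday is March 13, 2026.
Next Saturday: March 14, 2026.
Next Monday: March 16, 2026.
The following Friday is March 20, 2026.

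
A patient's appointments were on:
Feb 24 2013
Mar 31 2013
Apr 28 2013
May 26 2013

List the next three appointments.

Every date is a Sunday; gaps 35, 28, 28 days.
Each is the last Sunday of its month (at least one falls on the 29th or later, ruling out '4th Sunday').
June 2013 ends with Sunday Jun 30 2013.
Last Sunday of July 2013: Jul 28 2013.
August 2013 ends with Sunday Aug 25 2013.

Jun 30 2013, Jul 28 2013, Aug 25 2013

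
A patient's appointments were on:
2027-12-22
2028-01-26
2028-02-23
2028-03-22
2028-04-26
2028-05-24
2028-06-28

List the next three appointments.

Gaps: 35, 28, 28, 35, 28, 35 days — a mix of 28 and 35. Every date is a Wednesday.
Each is the 4th Wednesday of its month.
4th Wednesday of July 2028: 2028-07-26.
4th Wednesday of August 2028: 2028-08-23.
September 2028 — 4th Wednesday is 2028-09-27.

2028-07-26, 2028-08-23, 2028-09-27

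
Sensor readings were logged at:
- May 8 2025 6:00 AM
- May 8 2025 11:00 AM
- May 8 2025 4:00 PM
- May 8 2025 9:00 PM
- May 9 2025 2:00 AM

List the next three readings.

The interval is a steady 5 hours (5, 5, 5, 5).
May 9 2025 2:00 AM + 5 h = May 9 2025 7:00 AM.
May 9 2025 7:00 AM + 5 h = May 9 2025 12:00 PM.
May 9 2025 12:00 PM + 5 h = May 9 2025 5:00 PM.

May 9 2025 7:00 AM, May 9 2025 12:00 PM, May 9 2025 5:00 PM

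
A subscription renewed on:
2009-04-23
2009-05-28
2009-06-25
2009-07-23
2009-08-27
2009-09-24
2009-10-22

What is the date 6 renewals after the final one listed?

Gaps: 35, 28, 28, 35, 28, 28 days — a mix of 28 and 35. Every date is a Thursday.
Each is the 4th Thursday of its month.
November 2009 — 4th Thursday is 2009-11-26.
December 2009 — 4th Thursday is 2009-12-24.
4th Thursday of January 2010: 2010-01-28.
February 2010 — 4th Thursday is 2010-02-25.
March 2010 — 4th Thursday is 2010-03-25.
4th Thursday of April 2010: 2010-04-22.

2010-04-22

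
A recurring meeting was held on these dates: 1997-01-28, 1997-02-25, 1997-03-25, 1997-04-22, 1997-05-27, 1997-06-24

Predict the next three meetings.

1997-07-22, 1997-08-26, 1997-09-23

These are Tuesdays at 28- or 35-day spacing (28, 28, 28, 35, 28).
The pattern: 4th Tuesday of the month.
July 1997 — 4th Tuesday is 1997-07-22.
4th Tuesday of August 1997: 1997-08-26.
September 1997 — 4th Tuesday is 1997-09-23.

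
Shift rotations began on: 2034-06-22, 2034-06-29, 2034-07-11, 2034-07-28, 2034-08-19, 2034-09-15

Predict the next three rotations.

2034-10-17, 2034-11-23, 2035-01-04

The spacing grows by 5 each time: 7, 12, 17, 22, 27 days.
Next gap: 32 days. 2034-09-15 + 32 days = 2034-10-17.
Next gap: 37 days. 2034-10-17 + 37 days = 2034-11-23.
Next gap: 42 days. 2034-11-23 + 42 days = 2035-01-04.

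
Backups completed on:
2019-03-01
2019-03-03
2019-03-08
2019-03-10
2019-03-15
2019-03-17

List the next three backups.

2019-03-22, 2019-03-24, 2019-03-29

The gap pattern 2, 5, 2, 5, 2 repeats every 2 events.
These are the Fridays and Sundays of each week.
Next Friday: 2019-03-22.
The following Sunday is 2019-03-24.
The following Friday is 2019-03-29.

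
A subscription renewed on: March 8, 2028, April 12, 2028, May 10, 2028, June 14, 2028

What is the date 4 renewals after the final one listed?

All dates are Wednesdays, 35, 28, 35 days apart.
Specifically, the 2nd Wednesday of each month.
July 2028 — 2nd Wednesday is July 12, 2028.
August 2028 — 2nd Wednesday is August 9, 2028.
2nd Wednesday of September 2028: September 13, 2028.
2nd Wednesday of October 2028: October 11, 2028.

October 11, 2028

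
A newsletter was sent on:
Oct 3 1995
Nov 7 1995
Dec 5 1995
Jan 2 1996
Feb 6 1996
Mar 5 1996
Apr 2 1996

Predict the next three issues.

All dates are Tuesdays, 35, 28, 28, 35, 28, 28 days apart.
Specifically, the 1st Tuesday of each month.
May 1996 — 1st Tuesday is May 7 1996.
1st Tuesday of June 1996: Jun 4 1996.
1st Tuesday of July 1996: Jul 2 1996.

May 7 1996, Jun 4 1996, Jul 2 1996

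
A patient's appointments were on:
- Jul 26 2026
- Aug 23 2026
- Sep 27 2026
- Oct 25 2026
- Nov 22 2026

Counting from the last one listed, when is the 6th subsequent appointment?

May 23 2027

Gaps: 28, 35, 28, 28 days — a mix of 28 and 35. Every date is a Sunday.
Each is the 4th Sunday of its month.
4th Sunday of December 2026: Dec 27 2026.
January 2027 — 4th Sunday is Jan 24 2027.
February 2027 — 4th Sunday is Feb 28 2027.
March 2027 — 4th Sunday is Mar 28 2027.
April 2027 — 4th Sunday is Apr 25 2027.
4th Sunday of May 2027: May 23 2027.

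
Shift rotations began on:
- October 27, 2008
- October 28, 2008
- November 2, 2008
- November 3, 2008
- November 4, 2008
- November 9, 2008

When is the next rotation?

November 10, 2008

Every event lands on a Monday or Tuesday or Sunday (gaps cycle 1, 5, 1, 1, 5).
So the schedule is: every Monday, Tuesday and Sunday.
Next Monday: November 10, 2008.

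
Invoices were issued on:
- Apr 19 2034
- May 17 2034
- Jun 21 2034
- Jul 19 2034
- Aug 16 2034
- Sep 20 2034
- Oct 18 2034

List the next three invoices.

Nov 15 2034, Dec 20 2034, Jan 17 2035

All dates are Wednesdays, 28, 35, 28, 28, 35, 28 days apart.
Specifically, the 3rd Wednesday of each month.
3rd Wednesday of November 2034: Nov 15 2034.
3rd Wednesday of December 2034: Dec 20 2034.
3rd Wednesday of January 2035: Jan 17 2035.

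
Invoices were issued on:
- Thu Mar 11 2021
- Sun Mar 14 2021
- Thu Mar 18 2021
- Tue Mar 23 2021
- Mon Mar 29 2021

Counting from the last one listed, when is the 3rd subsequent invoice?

Gaps: 3, 4, 5, 6 days — each gap is 1 larger than the previous one.
Next gap: 7 days. Mon Mar 29 2021 + 7 days = Mon Apr 5 2021.
Next gap: 8 days. Mon Apr 5 2021 + 8 days = Tue Apr 13 2021.
Next gap: 9 days. Tue Apr 13 2021 + 9 days = Thu Apr 22 2021.

Thu Apr 22 2021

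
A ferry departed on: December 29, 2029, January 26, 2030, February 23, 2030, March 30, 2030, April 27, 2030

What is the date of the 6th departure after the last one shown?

October 26, 2030

All Saturdays; the gaps (28, 28, 35, 28) vary with month length.
This is the last Saturday of each month.
May 2030 ends with Saturday May 25, 2030.
Last Saturday of June 2030: June 29, 2030.
July 2030 ends with Saturday July 27, 2030.
Last Saturday of August 2030: August 31, 2030.
September 2030 ends with Saturday September 28, 2030.
Last Saturday of October 2030: October 26, 2030.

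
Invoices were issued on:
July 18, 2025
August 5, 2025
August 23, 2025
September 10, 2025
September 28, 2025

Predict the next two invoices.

Gaps between consecutive events: 18, 18, 18, 18 days — a constant 18-day interval.
September 28, 2025 + 18 days = October 16, 2025.
October 16, 2025 + 18 days = November 3, 2025.

October 16, 2025; November 3, 2025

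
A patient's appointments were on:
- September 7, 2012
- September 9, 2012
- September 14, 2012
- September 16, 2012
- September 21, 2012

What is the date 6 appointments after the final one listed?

October 12, 2012

Gaps: 2, 5, 2, 5 days — not constant, but cyclic with period 2.
The events fall on every Friday and Sunday.
The following Sunday is September 23, 2012.
The following Friday is September 28, 2012.
The following Sunday is September 30, 2012.
The following Friday is October 5, 2012.
The following Sunday is October 7, 2012.
The following Friday is October 12, 2012.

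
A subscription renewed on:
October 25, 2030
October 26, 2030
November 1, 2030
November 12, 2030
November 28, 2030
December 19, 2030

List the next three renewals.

January 14, 2031; February 14, 2031; March 22, 2031

Intervals are 1, 6, 11, 16, 21 days — an arithmetic progression with common difference 5.
Next gap: 26 days. December 19, 2030 + 26 days = January 14, 2031.
Next gap: 31 days. January 14, 2031 + 31 days = February 14, 2031.
Next gap: 36 days. February 14, 2031 + 36 days = March 22, 2031.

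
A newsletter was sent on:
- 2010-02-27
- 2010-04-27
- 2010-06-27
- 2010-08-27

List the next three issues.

The day-of-month is always 27 (59, 61, 61 days between events).
So this recurs on the 27th of every 2 months.
October 2010: 2010-10-27.
Next: December 2010 → 2010-12-27.
February 2011: 2011-02-27.

2010-10-27, 2010-12-27, 2011-02-27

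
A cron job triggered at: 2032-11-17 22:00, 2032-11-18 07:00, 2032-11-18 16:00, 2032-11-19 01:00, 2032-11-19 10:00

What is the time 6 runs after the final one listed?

2032-11-21 16:00

Spacing: 9, 9, 9, 9 h — constant 9 h.
2032-11-19 10:00 + 9 h = 2032-11-19 19:00.
2032-11-19 19:00 + 9 h = 2032-11-20 04:00.
2032-11-20 04:00 + 9 h = 2032-11-20 13:00.
2032-11-20 13:00 + 9 h = 2032-11-20 22:00.
2032-11-20 22:00 + 9 h = 2032-11-21 07:00.
2032-11-21 07:00 + 9 h = 2032-11-21 16:00.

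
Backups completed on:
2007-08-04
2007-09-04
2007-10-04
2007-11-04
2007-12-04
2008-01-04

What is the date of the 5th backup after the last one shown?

Each date is the 4th; the gaps (31, 30, 31, 30, 31) track the month lengths.
The rule is the 4th of each month.
Next: February 2008 → 2008-02-04.
March 2008: 2008-03-04.
April 2008: 2008-04-04.
Next: May 2008 → 2008-05-04.
June 2008: 2008-06-04.

2008-06-04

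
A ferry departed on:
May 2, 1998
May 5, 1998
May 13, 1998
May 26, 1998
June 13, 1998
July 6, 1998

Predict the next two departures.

Gaps: 3, 8, 13, 18, 23 days — each gap is 5 larger than the previous one.
Next gap: 28 days. July 6, 1998 + 28 days = August 3, 1998.
Next gap: 33 days. August 3, 1998 + 33 days = September 5, 1998.

August 3, 1998; September 5, 1998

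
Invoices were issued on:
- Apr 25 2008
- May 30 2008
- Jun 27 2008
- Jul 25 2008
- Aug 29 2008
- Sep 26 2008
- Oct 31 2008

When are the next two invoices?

Every date is a Friday; gaps 35, 28, 28, 35, 28, 35 days.
Each is the last Friday of its month (at least one falls on the 29th or later, ruling out '4th Friday').
November 2008 ends with Friday Nov 28 2008.
December 2008 ends with Friday Dec 26 2008.

Nov 28 2008, Dec 26 2008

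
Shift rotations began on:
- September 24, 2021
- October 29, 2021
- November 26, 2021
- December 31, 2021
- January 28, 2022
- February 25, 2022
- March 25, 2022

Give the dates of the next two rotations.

These are Fridays with 35, 28, 35, 28, 28, 28-day gaps.
Each is the final Friday of its month — October 29, 2021 is past the 28th, so '4th Friday' doesn't fit.
Last Friday of April 2022: April 29, 2022.
May 2022 ends with Friday May 27, 2022.

April 29, 2022; May 27, 2022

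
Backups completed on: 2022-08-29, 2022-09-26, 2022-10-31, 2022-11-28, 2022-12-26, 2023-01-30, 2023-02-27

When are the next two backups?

Every date is a Monday; gaps 28, 35, 28, 28, 35, 28 days.
Each is the last Monday of its month (at least one falls on the 29th or later, ruling out '4th Monday').
Last Monday of March 2023: 2023-03-27.
Last Monday of April 2023: 2023-04-24.

2023-03-27, 2023-04-24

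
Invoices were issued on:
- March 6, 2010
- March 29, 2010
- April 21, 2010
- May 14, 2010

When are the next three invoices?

The spacing is 23, 23, 23 days — always 23 days.
May 14, 2010 + 23 days = June 6, 2010.
June 6, 2010 + 23 days = June 29, 2010.
June 29, 2010 + 23 days = July 22, 2010.

June 6, 2010; June 29, 2010; July 22, 2010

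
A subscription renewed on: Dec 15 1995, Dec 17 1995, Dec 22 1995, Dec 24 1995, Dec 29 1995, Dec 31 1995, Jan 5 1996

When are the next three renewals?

Every event lands on a Friday or Sunday (gaps cycle 2, 5, 2, 5, 2, 5).
So the schedule is: every Friday and Sunday.
The following Sunday is Jan 7 1996.
Next Friday: Jan 12 1996.
The following Sunday is Jan 14 1996.

Jan 7 1996, Jan 12 1996, Jan 14 1996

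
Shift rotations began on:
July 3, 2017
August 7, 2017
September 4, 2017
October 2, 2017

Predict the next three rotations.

These are Mondays at 28- or 35-day spacing (35, 28, 28).
The pattern: 1st Monday of the month.
November 2017 — 1st Monday is November 6, 2017.
1st Monday of December 2017: December 4, 2017.
1st Monday of January 2018: January 1, 2018.

November 6, 2017; December 4, 2017; January 1, 2018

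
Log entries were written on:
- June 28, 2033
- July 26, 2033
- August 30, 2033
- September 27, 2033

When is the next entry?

These are Tuesdays with 28, 35, 28-day gaps.
Each is the final Tuesday of its month — August 30, 2033 is past the 28th, so '4th Tuesday' doesn't fit.
Last Tuesday of October 2033: October 25, 2033.

October 25, 2033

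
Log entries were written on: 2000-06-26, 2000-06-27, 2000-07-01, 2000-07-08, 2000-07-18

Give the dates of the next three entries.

Intervals are 1, 4, 7, 10 days — an arithmetic progression with common difference 3.
Next gap: 13 days. 2000-07-18 + 13 days = 2000-07-31.
Next gap: 16 days. 2000-07-31 + 16 days = 2000-08-16.
Next gap: 19 days. 2000-08-16 + 19 days = 2000-09-04.

2000-07-31, 2000-08-16, 2000-09-04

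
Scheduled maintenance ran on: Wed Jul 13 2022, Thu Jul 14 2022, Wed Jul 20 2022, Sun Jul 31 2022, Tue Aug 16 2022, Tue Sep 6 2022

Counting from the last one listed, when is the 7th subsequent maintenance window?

Intervals are 1, 6, 11, 16, 21 days — an arithmetic progression with common difference 5.
Next gap: 26 days. Tue Sep 6 2022 + 26 days = Sun Oct 2 2022.
Next gap: 31 days. Sun Oct 2 2022 + 31 days = Wed Nov 2 2022.
Next gap: 36 days. Wed Nov 2 2022 + 36 days = Thu Dec 8 2022.
Next gap: 41 days. Thu Dec 8 2022 + 41 days = Wed Jan 18 2023.
Next gap: 46 days. Wed Jan 18 2023 + 46 days = Sun Mar 5 2023.
Next gap: 51 days. Sun Mar 5 2023 + 51 days = Tue Apr 25 2023.
Next gap: 56 days. Tue Apr 25 2023 + 56 days = Tue Jun 20 2023.

Tue Jun 20 2023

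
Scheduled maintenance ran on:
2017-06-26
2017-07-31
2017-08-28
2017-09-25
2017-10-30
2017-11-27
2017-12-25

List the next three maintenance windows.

2018-01-29, 2018-02-26, 2018-03-26

All Mondays; the gaps (35, 28, 28, 35, 28, 28) vary with month length.
This is the last Monday of each month.
Last Monday of January 2018: 2018-01-29.
Last Monday of February 2018: 2018-02-26.
Last Monday of March 2018: 2018-03-26.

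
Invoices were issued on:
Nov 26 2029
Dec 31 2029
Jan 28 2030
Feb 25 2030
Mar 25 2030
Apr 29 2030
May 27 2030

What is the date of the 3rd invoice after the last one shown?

All Mondays; the gaps (35, 28, 28, 28, 35, 28) vary with month length.
This is the last Monday of each month.
Last Monday of June 2030: Jun 24 2030.
Last Monday of July 2030: Jul 29 2030.
Last Monday of August 2030: Aug 26 2030.

Aug 26 2030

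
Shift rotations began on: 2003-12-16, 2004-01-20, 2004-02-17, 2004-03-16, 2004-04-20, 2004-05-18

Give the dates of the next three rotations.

Gaps: 35, 28, 28, 35, 28 days — a mix of 28 and 35. Every date is a Tuesday.
Each is the 3rd Tuesday of its month.
June 2004 — 3rd Tuesday is 2004-06-15.
July 2004 — 3rd Tuesday is 2004-07-20.
August 2004 — 3rd Tuesday is 2004-08-17.

2004-06-15, 2004-07-20, 2004-08-17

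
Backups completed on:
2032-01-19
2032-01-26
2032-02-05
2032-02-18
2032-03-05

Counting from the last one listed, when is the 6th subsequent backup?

Intervals are 7, 10, 13, 16 days — an arithmetic progression with common difference 3.
Next gap: 19 days. 2032-03-05 + 19 days = 2032-03-24.
Next gap: 22 days. 2032-03-24 + 22 days = 2032-04-15.
Next gap: 25 days. 2032-04-15 + 25 days = 2032-05-10.
Next gap: 28 days. 2032-05-10 + 28 days = 2032-06-07.
Next gap: 31 days. 2032-06-07 + 31 days = 2032-07-08.
Next gap: 34 days. 2032-07-08 + 34 days = 2032-08-11.

2032-08-11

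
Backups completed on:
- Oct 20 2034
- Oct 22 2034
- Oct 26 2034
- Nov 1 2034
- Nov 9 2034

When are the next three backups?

Nov 19 2034, Dec 1 2034, Dec 15 2034

Intervals are 2, 4, 6, 8 days — an arithmetic progression with common difference 2.
Next gap: 10 days. Nov 9 2034 + 10 days = Nov 19 2034.
Next gap: 12 days. Nov 19 2034 + 12 days = Dec 1 2034.
Next gap: 14 days. Dec 1 2034 + 14 days = Dec 15 2034.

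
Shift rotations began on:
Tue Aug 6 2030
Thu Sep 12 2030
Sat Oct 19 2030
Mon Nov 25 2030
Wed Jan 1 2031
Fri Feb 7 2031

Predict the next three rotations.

Gaps between consecutive events: 37, 37, 37, 37, 37 days — a constant 37-day interval.
Fri Feb 7 2031 + 37 days = Sun Mar 16 2031.
Sun Mar 16 2031 + 37 days = Tue Apr 22 2031.
Tue Apr 22 2031 + 37 days = Thu May 29 2031.

Sun Mar 16 2031, Tue Apr 22 2031, Thu May 29 2031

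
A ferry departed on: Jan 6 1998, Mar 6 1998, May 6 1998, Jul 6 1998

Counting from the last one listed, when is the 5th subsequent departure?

Gaps: 59, 61, 61 days — not constant. Every event is on the 6th of the month.
Pattern: the 6th of every 2 months.
Next: September 1998 → Sep 6 1998.
Next: November 1998 → Nov 6 1998.
January 1999: Jan 6 1999.
Next: March 1999 → Mar 6 1999.
May 1999: May 6 1999.

May 6 1999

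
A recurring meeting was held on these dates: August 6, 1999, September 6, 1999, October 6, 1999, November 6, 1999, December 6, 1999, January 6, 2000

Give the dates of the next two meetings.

February 6, 2000; March 6, 2000

The day-of-month is always 6 (31, 30, 31, 30, 31 days between events).
So this recurs on the 6th of each month.
Next: February 2000 → February 6, 2000.
March 2000: March 6, 2000.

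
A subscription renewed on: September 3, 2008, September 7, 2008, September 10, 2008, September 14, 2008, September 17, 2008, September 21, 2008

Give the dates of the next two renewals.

Every event lands on a Wednesday or Sunday (gaps cycle 4, 3, 4, 3, 4).
So the schedule is: every Wednesday and Sunday.
Next Wednesday: September 24, 2008.
Next Sunday: September 28, 2008.

September 24, 2008; September 28, 2008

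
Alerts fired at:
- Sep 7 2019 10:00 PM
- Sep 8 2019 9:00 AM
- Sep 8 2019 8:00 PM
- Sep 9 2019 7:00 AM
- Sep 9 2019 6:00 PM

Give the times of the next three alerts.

Sep 10 2019 5:00 AM, Sep 10 2019 4:00 PM, Sep 11 2019 3:00 AM

The interval is a steady 11 hours (11, 11, 11, 11).
Sep 9 2019 6:00 PM + 11 h = Sep 10 2019 5:00 AM.
Sep 10 2019 5:00 AM + 11 h = Sep 10 2019 4:00 PM.
Sep 10 2019 4:00 PM + 11 h = Sep 11 2019 3:00 AM.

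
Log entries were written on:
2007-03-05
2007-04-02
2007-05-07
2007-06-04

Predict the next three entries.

These are Mondays at 28- or 35-day spacing (28, 35, 28).
The pattern: 1st Monday of the month.
July 2007 — 1st Monday is 2007-07-02.
August 2007 — 1st Monday is 2007-08-06.
September 2007 — 1st Monday is 2007-09-03.

2007-07-02, 2007-08-06, 2007-09-03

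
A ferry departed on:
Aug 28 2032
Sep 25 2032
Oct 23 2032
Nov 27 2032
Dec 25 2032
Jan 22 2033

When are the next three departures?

Feb 26 2033, Mar 26 2033, Apr 23 2033

Gaps: 28, 28, 35, 28, 28 days — a mix of 28 and 35. Every date is a Saturday.
Each is the 4th Saturday of its month.
February 2033 — 4th Saturday is Feb 26 2033.
March 2033 — 4th Saturday is Mar 26 2033.
4th Saturday of April 2033: Apr 23 2033.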